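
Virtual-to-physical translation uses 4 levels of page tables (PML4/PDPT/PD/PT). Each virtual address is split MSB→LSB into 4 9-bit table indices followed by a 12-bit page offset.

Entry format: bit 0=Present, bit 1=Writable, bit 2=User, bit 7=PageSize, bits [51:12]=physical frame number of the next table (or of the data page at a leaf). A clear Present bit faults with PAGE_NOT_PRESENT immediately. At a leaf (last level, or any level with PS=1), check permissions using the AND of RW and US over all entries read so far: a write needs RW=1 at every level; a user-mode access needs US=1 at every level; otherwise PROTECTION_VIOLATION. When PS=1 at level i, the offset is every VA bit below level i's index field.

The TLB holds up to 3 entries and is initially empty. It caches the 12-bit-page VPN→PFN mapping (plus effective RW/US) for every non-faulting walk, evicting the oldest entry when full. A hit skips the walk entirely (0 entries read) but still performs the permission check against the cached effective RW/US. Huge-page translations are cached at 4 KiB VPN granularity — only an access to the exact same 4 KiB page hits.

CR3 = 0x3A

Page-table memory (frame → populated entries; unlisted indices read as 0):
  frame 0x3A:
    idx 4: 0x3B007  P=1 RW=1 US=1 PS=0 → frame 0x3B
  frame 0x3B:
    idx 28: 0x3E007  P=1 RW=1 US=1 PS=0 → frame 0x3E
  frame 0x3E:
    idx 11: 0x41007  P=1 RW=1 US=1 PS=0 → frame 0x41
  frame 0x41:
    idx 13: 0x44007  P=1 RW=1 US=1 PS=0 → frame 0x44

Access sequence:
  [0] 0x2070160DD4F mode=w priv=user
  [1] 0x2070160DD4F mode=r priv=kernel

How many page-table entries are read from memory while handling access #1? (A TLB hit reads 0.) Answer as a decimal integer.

Per-access translation:
#0 VA=0x2070160DD4F (w,user):
  lvl0: tbl 0x3A, slot 4 ⇒ 0x3B007 (P1/RW1/US1/PS0)
  lvl1: tbl 0x3B, slot 28 ⇒ 0x3E007 (P1/RW1/US1/PS0)
  lvl2: tbl 0x3E, slot 11 ⇒ 0x41007 (P1/RW1/US1/PS0)
  lvl3: tbl 0x41, slot 13 ⇒ 0x44007 (P1/RW1/US1/PS0)
  ⇒ phys 0x44D4F  [4 reads]
#1 VA=0x2070160DD4F (r,kernel):
  TLB hit vpn=0x2070160D → PA=0x44D4F

Entries read for #1: 0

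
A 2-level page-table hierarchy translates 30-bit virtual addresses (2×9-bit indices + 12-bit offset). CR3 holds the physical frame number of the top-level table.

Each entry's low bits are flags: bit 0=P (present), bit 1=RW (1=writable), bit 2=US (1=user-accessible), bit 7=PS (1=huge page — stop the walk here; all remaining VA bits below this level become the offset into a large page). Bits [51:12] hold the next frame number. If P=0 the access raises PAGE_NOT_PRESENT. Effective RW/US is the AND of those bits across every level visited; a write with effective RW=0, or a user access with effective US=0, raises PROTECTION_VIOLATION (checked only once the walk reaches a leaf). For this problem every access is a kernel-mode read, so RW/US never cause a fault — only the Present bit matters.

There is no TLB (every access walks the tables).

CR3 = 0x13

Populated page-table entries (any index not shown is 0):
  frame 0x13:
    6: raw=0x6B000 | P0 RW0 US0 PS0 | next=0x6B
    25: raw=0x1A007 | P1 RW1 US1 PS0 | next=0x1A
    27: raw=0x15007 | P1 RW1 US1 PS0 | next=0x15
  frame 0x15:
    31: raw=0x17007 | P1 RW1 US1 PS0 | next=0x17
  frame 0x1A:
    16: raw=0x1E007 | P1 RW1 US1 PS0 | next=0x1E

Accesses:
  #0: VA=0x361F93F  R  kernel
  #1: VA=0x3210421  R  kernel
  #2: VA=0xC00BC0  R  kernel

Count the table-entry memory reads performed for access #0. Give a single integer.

Walk each access:
#0 VA=0x361F93F (r,kernel):
  L0: frame=0x13 idx=27 entry=0x15007 [P=1 RW=1 US=1 PS=0]
  L1: frame=0x15 idx=31 entry=0x17007 [P=1 RW=1 US=1 PS=0]
  → PA=0x1793F  (2 entries read)
#1 VA=0x3210421 (r,kernel):
  L0: frame=0x13 idx=25 entry=0x1A007 [P=1 RW=1 US=1 PS=0]
  L1: frame=0x1A idx=16 entry=0x1E007 [P=1 RW=1 US=1 PS=0]
  → PA=0x1E421  (2 entries read)
#2 VA=0xC00BC0 (r,kernel):
  L0: frame=0x13 idx=6 entry=0x6B000 [P=0 RW=0 US=0 PS=0]
  → PAGE_NOT_PRESENT  (1 entries read)

Entries read for #0: 2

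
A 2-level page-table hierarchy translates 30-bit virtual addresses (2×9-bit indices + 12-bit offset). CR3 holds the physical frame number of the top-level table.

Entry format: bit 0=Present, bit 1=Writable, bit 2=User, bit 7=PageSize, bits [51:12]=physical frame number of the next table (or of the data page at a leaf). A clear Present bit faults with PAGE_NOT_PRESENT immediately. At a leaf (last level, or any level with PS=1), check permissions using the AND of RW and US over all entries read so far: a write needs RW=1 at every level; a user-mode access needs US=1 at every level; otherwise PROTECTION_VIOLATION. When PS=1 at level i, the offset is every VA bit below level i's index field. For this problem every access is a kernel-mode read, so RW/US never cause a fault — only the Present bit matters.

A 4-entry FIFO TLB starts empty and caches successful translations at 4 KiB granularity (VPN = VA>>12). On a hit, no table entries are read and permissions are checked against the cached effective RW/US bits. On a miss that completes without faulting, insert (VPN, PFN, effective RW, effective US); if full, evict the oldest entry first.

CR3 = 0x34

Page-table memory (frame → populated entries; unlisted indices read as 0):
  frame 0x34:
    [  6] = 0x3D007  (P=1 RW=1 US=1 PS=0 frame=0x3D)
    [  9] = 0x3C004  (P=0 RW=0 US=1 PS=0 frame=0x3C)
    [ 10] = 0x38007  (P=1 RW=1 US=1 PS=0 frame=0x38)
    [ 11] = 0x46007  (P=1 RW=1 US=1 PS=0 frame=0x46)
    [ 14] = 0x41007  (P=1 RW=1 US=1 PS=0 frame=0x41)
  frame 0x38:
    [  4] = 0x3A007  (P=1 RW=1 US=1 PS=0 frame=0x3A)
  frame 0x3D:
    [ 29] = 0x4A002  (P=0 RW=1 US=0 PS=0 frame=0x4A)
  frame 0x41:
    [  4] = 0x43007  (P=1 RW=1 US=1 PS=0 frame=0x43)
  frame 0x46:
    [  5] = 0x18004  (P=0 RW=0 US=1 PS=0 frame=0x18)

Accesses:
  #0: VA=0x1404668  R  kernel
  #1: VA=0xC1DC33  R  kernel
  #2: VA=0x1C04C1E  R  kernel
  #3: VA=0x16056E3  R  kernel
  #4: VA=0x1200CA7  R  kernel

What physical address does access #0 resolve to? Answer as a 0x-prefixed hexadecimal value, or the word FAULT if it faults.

Walk each access:
#0 VA=0x1404668 (r,kernel):
  L0 @0x34[10] → 0x38007  P=1,RW=1,US=1,PS=0
  L1 @0x38[4] → 0x3A007  P=1,RW=1,US=1,PS=0
  → PA=0x3A668  (2 entries read)
#1 VA=0xC1DC33 (r,kernel):
  L0 @0x34[6] → 0x3D007  P=1,RW=1,US=1,PS=0
  L1 @0x3D[29] → 0x4A002  P=0,RW=1,US=0,PS=0
  ⇒ fault: PAGE_NOT_PRESENT  — 2 lookups
#2 VA=0x1C04C1E (r,kernel):
  L0 @0x34[14] → 0x41007  P=1,RW=1,US=1,PS=0
  L1 @0x41[4] → 0x43007  P=1,RW=1,US=1,PS=0
  → PA=0x43C1E  (2 entries read)
#3 VA=0x16056E3 (r,kernel):
  L0 @0x34[11] → 0x46007  P=1,RW=1,US=1,PS=0
  L1 @0x46[5] → 0x18004  P=0,RW=0,US=1,PS=0
  ⇒ fault: PAGE_NOT_PRESENT  — 2 lookups
#4 VA=0x1200CA7 (r,kernel):
  L0 @0x34[9] → 0x3C004  P=0,RW=0,US=1,PS=0
  ⇒ fault: PAGE_NOT_PRESENT  — 1 lookups

Access #0 PA: 0x3A668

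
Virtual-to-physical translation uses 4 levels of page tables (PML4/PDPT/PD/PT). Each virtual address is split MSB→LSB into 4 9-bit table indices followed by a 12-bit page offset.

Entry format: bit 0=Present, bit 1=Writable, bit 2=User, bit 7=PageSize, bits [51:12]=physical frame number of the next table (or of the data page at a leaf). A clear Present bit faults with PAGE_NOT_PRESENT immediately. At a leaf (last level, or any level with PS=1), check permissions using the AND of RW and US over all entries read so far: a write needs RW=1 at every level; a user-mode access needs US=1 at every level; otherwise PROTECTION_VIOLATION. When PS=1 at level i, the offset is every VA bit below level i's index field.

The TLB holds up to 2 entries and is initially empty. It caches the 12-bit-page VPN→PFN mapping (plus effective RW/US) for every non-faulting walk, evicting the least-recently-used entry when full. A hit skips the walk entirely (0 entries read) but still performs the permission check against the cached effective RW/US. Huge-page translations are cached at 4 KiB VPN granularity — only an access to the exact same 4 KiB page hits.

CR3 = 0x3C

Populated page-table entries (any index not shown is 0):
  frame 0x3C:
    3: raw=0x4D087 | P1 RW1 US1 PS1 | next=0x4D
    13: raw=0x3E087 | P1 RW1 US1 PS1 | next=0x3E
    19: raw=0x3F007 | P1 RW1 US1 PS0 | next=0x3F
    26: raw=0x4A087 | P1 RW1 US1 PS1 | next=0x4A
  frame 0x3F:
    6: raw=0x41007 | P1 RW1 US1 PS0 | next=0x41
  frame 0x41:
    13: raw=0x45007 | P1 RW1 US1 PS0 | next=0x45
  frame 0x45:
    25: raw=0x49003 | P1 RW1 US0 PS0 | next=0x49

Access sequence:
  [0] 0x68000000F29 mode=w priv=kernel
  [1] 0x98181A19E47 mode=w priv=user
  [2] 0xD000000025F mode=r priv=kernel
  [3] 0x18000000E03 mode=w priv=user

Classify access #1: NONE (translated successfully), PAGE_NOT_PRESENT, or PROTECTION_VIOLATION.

Trace:
#0 VA=0x68000000F29 (w,kernel):
  lvl0: tbl 0x3C, slot 13 ⇒ 0x3E087 (P1/RW1/US1/PS1)
  ⇒ phys 0x3EF29 (huge @L0)  [1 reads]
#1 VA=0x98181A19E47 (w,user):
  lvl0: tbl 0x3C, slot 19 ⇒ 0x3F007 (P1/RW1/US1/PS0)
  lvl1: tbl 0x3F, slot 6 ⇒ 0x41007 (P1/RW1/US1/PS0)
  lvl2: tbl 0x41, slot 13 ⇒ 0x45007 (P1/RW1/US1/PS0)
  lvl3: tbl 0x45, slot 25 ⇒ 0x49003 (P1/RW1/US0/PS0)
  ⇒ fault: PROTECTION_VIOLATION  — 4 lookups
#2 VA=0xD000000025F (r,kernel):
  lvl0: tbl 0x3C, slot 26 ⇒ 0x4A087 (P1/RW1/US1/PS1)
  ⇒ phys 0x4A25F (huge @L0)  [1 reads]
#3 VA=0x18000000E03 (w,user):
  lvl0: tbl 0x3C, slot 3 ⇒ 0x4D087 (P1/RW1/US1/PS1)
  ⇒ phys 0x4DE03 (huge @L0)  [1 reads]

Access #1 fault: PROTECTION_VIOLATION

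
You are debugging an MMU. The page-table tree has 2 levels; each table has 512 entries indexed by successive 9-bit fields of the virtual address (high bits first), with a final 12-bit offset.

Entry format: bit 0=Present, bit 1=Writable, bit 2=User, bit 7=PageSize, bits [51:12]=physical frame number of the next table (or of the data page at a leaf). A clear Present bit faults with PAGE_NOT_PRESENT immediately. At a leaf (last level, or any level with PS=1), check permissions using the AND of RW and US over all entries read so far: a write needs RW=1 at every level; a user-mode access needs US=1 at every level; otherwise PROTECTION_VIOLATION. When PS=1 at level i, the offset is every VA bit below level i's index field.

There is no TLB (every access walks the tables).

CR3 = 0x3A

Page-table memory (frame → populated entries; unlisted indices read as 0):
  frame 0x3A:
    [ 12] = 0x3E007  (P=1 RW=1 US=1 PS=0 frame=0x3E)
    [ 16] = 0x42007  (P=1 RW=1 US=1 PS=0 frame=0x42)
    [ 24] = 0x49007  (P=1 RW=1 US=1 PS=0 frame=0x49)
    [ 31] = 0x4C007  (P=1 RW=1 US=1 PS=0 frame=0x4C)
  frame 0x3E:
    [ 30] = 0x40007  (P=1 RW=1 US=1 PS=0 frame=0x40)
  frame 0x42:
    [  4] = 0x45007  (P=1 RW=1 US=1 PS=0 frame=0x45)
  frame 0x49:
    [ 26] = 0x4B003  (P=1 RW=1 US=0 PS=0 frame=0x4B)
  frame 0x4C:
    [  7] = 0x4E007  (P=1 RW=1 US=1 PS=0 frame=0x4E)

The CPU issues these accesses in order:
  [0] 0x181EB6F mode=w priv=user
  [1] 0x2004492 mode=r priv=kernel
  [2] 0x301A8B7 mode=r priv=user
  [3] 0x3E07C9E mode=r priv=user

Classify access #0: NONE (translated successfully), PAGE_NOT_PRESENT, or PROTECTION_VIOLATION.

Per-access translation:
#0 VA=0x181EB6F (w,user):
  L0: frame=0x3A idx=12 entry=0x3E007 [P=1 RW=1 US=1 PS=0]
  L1: frame=0x3E idx=30 entry=0x40007 [P=1 RW=1 US=1 PS=0]
  ⇒ phys 0x40B6F  [2 reads]
#1 VA=0x2004492 (r,kernel):
  L0: frame=0x3A idx=16 entry=0x42007 [P=1 RW=1 US=1 PS=0]
  L1: frame=0x42 idx=4 entry=0x45007 [P=1 RW=1 US=1 PS=0]
  ⇒ phys 0x45492  [2 reads]
#2 VA=0x301A8B7 (r,user):
  L0: frame=0x3A idx=24 entry=0x49007 [P=1 RW=1 US=1 PS=0]
  L1: frame=0x49 idx=26 entry=0x4B003 [P=1 RW=1 US=0 PS=0]
  ✗ PROTECTION_VIOLATION  [2 reads]
#3 VA=0x3E07C9E (r,user):
  L0: frame=0x3A idx=31 entry=0x4C007 [P=1 RW=1 US=1 PS=0]
  L1: frame=0x4C idx=7 entry=0x4E007 [P=1 RW=1 US=1 PS=0]
  ⇒ phys 0x4EC9E  [2 reads]

Access #0 fault: NONE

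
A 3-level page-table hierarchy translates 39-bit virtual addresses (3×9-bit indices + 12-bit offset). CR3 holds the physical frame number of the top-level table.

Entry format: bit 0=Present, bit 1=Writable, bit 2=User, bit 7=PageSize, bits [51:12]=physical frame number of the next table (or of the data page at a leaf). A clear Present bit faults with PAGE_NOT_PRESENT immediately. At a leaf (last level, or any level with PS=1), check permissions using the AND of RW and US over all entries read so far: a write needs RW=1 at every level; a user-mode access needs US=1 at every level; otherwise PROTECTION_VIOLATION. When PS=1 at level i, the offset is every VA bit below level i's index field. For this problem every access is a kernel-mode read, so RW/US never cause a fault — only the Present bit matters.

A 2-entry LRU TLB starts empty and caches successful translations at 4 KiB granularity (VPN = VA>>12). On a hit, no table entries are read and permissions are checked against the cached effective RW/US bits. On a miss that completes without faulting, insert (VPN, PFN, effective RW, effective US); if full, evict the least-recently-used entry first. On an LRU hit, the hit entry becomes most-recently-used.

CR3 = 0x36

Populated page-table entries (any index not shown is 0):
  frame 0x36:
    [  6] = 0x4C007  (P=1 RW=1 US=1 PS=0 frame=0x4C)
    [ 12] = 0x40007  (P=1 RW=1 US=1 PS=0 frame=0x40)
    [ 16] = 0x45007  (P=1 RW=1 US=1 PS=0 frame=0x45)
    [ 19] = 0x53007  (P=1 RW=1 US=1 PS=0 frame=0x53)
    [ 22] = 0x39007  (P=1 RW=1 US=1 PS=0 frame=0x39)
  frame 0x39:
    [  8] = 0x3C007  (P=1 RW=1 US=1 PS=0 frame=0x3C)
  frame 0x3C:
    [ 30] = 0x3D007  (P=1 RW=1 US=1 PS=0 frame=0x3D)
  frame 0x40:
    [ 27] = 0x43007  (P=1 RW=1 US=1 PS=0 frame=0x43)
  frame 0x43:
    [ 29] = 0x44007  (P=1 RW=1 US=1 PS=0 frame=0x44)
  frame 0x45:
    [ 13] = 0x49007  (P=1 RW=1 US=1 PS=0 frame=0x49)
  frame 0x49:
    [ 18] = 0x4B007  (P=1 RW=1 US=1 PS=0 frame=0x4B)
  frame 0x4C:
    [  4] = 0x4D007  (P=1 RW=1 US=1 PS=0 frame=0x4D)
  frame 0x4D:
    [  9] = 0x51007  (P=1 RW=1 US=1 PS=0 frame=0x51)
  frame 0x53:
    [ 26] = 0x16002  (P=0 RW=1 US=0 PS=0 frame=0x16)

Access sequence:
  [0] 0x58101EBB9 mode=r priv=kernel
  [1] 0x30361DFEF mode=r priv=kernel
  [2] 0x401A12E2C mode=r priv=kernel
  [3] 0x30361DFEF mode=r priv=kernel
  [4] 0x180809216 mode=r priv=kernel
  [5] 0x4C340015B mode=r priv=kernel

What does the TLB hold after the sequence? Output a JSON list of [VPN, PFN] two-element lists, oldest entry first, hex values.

Trace:
#0 VA=0x58101EBB9 (r,kernel):
  L0: frame=0x36 idx=22 entry=0x39007 [P=1 RW=1 US=1 PS=0]
  L1: frame=0x39 idx=8 entry=0x3C007 [P=1 RW=1 US=1 PS=0]
  L2: frame=0x3C idx=30 entry=0x3D007 [P=1 RW=1 US=1 PS=0]
  ⇒ phys 0x3DBB9  [3 reads]
#1 VA=0x30361DFEF (r,kernel):
  L0: frame=0x36 idx=12 entry=0x40007 [P=1 RW=1 US=1 PS=0]
  L1: frame=0x40 idx=27 entry=0x43007 [P=1 RW=1 US=1 PS=0]
  L2: frame=0x43 idx=29 entry=0x44007 [P=1 RW=1 US=1 PS=0]
  ⇒ phys 0x44FEF  [3 reads]
#2 VA=0x401A12E2C (r,kernel):
  L0: frame=0x36 idx=16 entry=0x45007 [P=1 RW=1 US=1 PS=0]
  L1: frame=0x45 idx=13 entry=0x49007 [P=1 RW=1 US=1 PS=0]
  L2: frame=0x49 idx=18 entry=0x4B007 [P=1 RW=1 US=1 PS=0]
  ⇒ phys 0x4BE2C  [3 reads]
#3 VA=0x30361DFEF (r,kernel):
  TLB hit vpn=0x30361D → PA=0x44FEF
#4 VA=0x180809216 (r,kernel):
  L0: frame=0x36 idx=6 entry=0x4C007 [P=1 RW=1 US=1 PS=0]
  L1: frame=0x4C idx=4 entry=0x4D007 [P=1 RW=1 US=1 PS=0]
  L2: frame=0x4D idx=9 entry=0x51007 [P=1 RW=1 US=1 PS=0]
  ⇒ phys 0x51216  [3 reads]
#5 VA=0x4C340015B (r,kernel):
  L0: frame=0x36 idx=19 entry=0x53007 [P=1 RW=1 US=1 PS=0]
  L1: frame=0x53 idx=26 entry=0x16002 [P=0 RW=1 US=0 PS=0]
  ✗ PAGE_NOT_PRESENT  [2 reads]

TLB: [["0x30361D", "0x44"], ["0x180809", "0x51"]]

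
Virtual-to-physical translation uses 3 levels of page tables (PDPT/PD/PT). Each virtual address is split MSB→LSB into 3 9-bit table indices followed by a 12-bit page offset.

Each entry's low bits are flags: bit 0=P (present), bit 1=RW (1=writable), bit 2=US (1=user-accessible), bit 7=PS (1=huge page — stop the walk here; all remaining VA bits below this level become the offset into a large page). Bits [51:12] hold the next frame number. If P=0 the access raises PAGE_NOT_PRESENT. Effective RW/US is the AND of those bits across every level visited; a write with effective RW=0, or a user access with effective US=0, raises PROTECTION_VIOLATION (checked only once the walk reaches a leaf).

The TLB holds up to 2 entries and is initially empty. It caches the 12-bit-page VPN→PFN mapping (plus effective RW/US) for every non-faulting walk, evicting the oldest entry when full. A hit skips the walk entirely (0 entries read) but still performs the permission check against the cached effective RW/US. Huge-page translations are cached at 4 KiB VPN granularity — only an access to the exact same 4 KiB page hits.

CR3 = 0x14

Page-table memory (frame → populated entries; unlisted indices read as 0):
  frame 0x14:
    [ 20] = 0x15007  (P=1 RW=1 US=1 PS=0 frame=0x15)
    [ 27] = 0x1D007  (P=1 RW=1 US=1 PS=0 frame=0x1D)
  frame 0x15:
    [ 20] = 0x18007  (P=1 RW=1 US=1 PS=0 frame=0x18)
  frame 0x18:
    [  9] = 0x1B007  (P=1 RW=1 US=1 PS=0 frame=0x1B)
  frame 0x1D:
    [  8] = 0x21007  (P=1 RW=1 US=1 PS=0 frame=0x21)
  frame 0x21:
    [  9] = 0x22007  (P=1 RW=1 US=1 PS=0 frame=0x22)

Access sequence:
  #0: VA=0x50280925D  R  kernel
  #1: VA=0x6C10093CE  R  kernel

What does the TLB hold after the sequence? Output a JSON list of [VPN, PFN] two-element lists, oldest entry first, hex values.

Per-access translation:
#0 VA=0x50280925D (r,kernel):
  L0: frame=0x14 idx=20 entry=0x15007 [P=1 RW=1 US=1 PS=0]
  L1: frame=0x15 idx=20 entry=0x18007 [P=1 RW=1 US=1 PS=0]
  L2: frame=0x18 idx=9 entry=0x1B007 [P=1 RW=1 US=1 PS=0]
  ⇒ phys 0x1B25D  [3 reads]
#1 VA=0x6C10093CE (r,kernel):
  L0: frame=0x14 idx=27 entry=0x1D007 [P=1 RW=1 US=1 PS=0]
  L1: frame=0x1D idx=8 entry=0x21007 [P=1 RW=1 US=1 PS=0]
  L2: frame=0x21 idx=9 entry=0x22007 [P=1 RW=1 US=1 PS=0]
  ⇒ phys 0x223CE  [3 reads]

TLB: [["0x502809", "0x1B"], ["0x6C1009", "0x22"]]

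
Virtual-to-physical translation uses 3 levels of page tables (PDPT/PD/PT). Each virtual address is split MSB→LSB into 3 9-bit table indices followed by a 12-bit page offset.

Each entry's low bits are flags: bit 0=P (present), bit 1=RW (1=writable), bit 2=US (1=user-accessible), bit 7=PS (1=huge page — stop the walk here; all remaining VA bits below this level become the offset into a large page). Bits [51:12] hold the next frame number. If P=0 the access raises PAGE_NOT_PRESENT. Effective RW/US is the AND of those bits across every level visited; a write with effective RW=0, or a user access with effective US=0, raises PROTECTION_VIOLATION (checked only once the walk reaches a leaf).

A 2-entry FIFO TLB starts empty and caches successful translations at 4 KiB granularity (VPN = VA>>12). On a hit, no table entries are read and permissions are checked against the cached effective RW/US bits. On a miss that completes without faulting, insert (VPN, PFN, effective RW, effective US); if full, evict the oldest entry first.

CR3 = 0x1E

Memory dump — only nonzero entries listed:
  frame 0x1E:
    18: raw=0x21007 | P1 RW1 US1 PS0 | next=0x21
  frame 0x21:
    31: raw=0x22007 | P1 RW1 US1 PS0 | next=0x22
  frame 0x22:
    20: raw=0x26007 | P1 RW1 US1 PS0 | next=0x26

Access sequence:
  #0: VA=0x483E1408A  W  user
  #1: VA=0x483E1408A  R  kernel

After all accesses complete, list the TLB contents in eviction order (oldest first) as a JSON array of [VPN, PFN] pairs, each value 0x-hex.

Per-access translation:
#0 VA=0x483E1408A (w,user):
  L0: frame=0x1E idx=18 entry=0x21007 [P=1 RW=1 US=1 PS=0]
  L1: frame=0x21 idx=31 entry=0x22007 [P=1 RW=1 US=1 PS=0]
  L2: frame=0x22 idx=20 entry=0x26007 [P=1 RW=1 US=1 PS=0]
  ⇒ phys 0x2608A  [3 reads]
#1 VA=0x483E1408A (r,kernel):
  TLB hit vpn=0x483E14 → PA=0x2608A

TLB: [["0x483E14", "0x26"]]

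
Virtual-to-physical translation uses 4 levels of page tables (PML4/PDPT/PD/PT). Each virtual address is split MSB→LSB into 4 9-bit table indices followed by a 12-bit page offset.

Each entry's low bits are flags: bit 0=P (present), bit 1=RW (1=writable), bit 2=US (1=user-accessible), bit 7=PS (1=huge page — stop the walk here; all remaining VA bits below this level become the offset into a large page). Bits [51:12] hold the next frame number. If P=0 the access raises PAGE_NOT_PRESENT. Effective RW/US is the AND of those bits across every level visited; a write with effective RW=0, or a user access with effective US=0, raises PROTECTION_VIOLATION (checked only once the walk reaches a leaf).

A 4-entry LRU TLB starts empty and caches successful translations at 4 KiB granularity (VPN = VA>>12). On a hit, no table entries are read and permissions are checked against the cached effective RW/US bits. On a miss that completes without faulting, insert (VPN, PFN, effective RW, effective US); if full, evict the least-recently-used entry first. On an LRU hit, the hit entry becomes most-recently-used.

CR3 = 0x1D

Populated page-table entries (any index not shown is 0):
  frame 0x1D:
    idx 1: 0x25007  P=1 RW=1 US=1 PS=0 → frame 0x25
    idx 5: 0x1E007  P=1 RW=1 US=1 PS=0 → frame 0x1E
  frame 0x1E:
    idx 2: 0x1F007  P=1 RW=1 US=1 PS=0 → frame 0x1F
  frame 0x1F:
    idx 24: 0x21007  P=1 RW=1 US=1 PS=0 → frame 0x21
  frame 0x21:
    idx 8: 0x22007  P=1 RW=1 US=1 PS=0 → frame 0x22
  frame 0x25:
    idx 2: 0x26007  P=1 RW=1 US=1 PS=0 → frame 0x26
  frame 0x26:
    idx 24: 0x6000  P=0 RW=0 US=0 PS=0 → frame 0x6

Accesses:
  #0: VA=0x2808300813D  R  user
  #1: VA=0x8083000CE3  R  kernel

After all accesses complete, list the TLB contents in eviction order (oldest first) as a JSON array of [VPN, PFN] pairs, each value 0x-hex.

Trace:
#0 VA=0x2808300813D (r,user):
  L0 @0x1D[5] → 0x1E007  P=1,RW=1,US=1,PS=0
  L1 @0x1E[2] → 0x1F007  P=1,RW=1,US=1,PS=0
  L2 @0x1F[24] → 0x21007  P=1,RW=1,US=1,PS=0
  L3 @0x21[8] → 0x22007  P=1,RW=1,US=1,PS=0
  → PA=0x2213D  (4 entries read)
#1 VA=0x8083000CE3 (r,kernel):
  L0 @0x1D[1] → 0x25007  P=1,RW=1,US=1,PS=0
  L1 @0x25[2] → 0x26007  P=1,RW=1,US=1,PS=0
  L2 @0x26[24] → 0x6000  P=0,RW=0,US=0,PS=0
  → PAGE_NOT_PRESENT  (3 entries read)

TLB: [["0x28083008", "0x22"]]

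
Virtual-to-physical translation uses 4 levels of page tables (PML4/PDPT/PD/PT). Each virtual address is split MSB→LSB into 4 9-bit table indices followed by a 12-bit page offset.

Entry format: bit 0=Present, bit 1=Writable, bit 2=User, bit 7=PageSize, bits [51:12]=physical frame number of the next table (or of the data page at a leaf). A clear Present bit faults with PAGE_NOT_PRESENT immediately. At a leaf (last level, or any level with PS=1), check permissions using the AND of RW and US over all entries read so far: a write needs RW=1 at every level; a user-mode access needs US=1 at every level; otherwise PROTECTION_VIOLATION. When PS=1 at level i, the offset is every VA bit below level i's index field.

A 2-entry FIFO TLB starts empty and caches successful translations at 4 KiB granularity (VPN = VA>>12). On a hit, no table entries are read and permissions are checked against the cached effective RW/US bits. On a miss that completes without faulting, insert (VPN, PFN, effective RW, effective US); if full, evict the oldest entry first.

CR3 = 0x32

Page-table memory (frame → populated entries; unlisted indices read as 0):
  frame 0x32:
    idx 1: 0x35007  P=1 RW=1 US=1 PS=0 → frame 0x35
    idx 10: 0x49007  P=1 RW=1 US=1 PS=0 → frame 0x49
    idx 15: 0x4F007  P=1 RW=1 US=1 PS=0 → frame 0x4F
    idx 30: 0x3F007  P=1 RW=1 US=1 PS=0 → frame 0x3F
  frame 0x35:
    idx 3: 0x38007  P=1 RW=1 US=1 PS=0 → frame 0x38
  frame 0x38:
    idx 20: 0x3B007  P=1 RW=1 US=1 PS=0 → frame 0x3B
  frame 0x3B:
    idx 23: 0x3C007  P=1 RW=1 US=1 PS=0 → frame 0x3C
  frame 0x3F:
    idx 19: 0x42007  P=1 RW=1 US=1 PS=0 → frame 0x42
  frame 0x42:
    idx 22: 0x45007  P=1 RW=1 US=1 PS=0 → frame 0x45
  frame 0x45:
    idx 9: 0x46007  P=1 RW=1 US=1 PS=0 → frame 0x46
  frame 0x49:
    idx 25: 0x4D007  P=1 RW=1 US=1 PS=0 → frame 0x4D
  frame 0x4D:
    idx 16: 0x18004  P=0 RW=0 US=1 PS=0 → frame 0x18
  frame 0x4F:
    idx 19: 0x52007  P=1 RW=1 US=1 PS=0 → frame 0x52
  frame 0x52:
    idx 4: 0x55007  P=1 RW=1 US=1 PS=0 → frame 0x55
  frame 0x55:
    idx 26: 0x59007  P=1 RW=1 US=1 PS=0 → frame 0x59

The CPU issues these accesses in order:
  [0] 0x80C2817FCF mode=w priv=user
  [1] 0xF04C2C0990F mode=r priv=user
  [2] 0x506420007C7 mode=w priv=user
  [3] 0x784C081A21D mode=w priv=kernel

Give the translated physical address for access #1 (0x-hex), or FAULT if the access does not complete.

Walk each access:
#0 VA=0x80C2817FCF (w,user):
  L0 @0x32[1] → 0x35007  P=1,RW=1,US=1,PS=0
  L1 @0x35[3] → 0x38007  P=1,RW=1,US=1,PS=0
  L2 @0x38[20] → 0x3B007  P=1,RW=1,US=1,PS=0
  L3 @0x3B[23] → 0x3C007  P=1,RW=1,US=1,PS=0
  → PA=0x3CFCF  (4 entries read)
#1 VA=0xF04C2C0990F (r,user):
  L0 @0x32[30] → 0x3F007  P=1,RW=1,US=1,PS=0
  L1 @0x3F[19] → 0x42007  P=1,RW=1,US=1,PS=0
  L2 @0x42[22] → 0x45007  P=1,RW=1,US=1,PS=0
  L3 @0x45[9] → 0x46007  P=1,RW=1,US=1,PS=0
  → PA=0x4690F  (4 entries read)
#2 VA=0x506420007C7 (w,user):
  L0 @0x32[10] → 0x49007  P=1,RW=1,US=1,PS=0
  L1 @0x49[25] → 0x4D007  P=1,RW=1,US=1,PS=0
  L2 @0x4D[16] → 0x18004  P=0,RW=0,US=1,PS=0
  ⇒ fault: PAGE_NOT_PRESENT  — 3 lookups
#3 VA=0x784C081A21D (w,kernel):
  L0 @0x32[15] → 0x4F007  P=1,RW=1,US=1,PS=0
  L1 @0x4F[19] → 0x52007  P=1,RW=1,US=1,PS=0
  L2 @0x52[4] → 0x55007  P=1,RW=1,US=1,PS=0
  L3 @0x55[26] → 0x59007  P=1,RW=1,US=1,PS=0
  → PA=0x5921D  (4 entries read)

Access #1 PA: 0x4690F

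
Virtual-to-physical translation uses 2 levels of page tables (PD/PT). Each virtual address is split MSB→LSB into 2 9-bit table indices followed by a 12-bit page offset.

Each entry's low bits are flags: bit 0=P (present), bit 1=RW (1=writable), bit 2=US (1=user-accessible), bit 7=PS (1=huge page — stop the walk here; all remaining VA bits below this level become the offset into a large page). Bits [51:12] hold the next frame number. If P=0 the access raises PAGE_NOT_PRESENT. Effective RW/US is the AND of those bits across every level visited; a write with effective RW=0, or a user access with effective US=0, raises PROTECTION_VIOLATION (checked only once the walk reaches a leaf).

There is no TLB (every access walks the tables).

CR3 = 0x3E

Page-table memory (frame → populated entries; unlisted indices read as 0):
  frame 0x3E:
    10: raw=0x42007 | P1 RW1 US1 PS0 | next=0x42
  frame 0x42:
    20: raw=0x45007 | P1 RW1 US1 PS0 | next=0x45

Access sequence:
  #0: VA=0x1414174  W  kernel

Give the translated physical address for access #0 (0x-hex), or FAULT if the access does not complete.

Trace:
#0 VA=0x1414174 (w,kernel):
  [0] read 0x3E idx=10: raw=0x42007 flags P=1 W=1 U=1 S=0
  [1] read 0x42 idx=20: raw=0x45007 flags P=1 W=1 U=1 S=0
  ✓ 0x45174  — 2 lookups

Access #0 PA: 0x45174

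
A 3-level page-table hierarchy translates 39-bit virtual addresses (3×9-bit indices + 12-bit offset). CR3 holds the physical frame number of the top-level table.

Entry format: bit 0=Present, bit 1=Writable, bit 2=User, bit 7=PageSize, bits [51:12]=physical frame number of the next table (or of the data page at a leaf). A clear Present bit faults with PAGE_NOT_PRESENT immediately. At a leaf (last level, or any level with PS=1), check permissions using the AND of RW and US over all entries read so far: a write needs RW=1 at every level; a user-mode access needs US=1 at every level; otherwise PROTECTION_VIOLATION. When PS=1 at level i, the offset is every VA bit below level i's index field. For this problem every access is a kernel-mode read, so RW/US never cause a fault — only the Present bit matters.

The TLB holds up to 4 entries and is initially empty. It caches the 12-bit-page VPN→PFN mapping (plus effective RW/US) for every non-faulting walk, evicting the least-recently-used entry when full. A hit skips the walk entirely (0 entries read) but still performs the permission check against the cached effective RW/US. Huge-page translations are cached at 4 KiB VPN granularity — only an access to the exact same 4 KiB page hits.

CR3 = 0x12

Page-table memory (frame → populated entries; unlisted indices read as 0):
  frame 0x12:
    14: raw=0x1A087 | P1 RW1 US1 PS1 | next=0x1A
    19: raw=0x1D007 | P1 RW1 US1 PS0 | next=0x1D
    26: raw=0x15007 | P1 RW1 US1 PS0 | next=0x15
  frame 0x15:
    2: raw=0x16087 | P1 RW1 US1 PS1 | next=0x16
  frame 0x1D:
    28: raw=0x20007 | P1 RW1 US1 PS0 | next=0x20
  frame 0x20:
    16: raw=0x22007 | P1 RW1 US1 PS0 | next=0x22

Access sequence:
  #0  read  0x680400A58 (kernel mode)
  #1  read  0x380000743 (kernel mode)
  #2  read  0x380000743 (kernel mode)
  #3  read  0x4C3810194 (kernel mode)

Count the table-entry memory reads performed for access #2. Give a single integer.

Trace:
#0 VA=0x680400A58 (r,kernel):
  [0] read 0x12 idx=26: raw=0x15007 flags P=1 W=1 U=1 S=0
  [1] read 0x15 idx=2: raw=0x16087 flags P=1 W=1 U=1 S=1
  ✓ 0x16A58 (huge @L1)  — 2 lookups
#1 VA=0x380000743 (r,kernel):
  [0] read 0x12 idx=14: raw=0x1A087 flags P=1 W=1 U=1 S=1
  ✓ 0x1A743 (huge @L0)  — 1 lookups
#2 VA=0x380000743 (r,kernel):
  TLB hit vpn=0x380000 → PA=0x1A743
#3 VA=0x4C3810194 (r,kernel):
  [0] read 0x12 idx=19: raw=0x1D007 flags P=1 W=1 U=1 S=0
  [1] read 0x1D idx=28: raw=0x20007 flags P=1 W=1 U=1 S=0
  [2] read 0x20 idx=16: raw=0x22007 flags P=1 W=1 U=1 S=0
  ✓ 0x22194  — 3 lookups

Entries read for #2: 0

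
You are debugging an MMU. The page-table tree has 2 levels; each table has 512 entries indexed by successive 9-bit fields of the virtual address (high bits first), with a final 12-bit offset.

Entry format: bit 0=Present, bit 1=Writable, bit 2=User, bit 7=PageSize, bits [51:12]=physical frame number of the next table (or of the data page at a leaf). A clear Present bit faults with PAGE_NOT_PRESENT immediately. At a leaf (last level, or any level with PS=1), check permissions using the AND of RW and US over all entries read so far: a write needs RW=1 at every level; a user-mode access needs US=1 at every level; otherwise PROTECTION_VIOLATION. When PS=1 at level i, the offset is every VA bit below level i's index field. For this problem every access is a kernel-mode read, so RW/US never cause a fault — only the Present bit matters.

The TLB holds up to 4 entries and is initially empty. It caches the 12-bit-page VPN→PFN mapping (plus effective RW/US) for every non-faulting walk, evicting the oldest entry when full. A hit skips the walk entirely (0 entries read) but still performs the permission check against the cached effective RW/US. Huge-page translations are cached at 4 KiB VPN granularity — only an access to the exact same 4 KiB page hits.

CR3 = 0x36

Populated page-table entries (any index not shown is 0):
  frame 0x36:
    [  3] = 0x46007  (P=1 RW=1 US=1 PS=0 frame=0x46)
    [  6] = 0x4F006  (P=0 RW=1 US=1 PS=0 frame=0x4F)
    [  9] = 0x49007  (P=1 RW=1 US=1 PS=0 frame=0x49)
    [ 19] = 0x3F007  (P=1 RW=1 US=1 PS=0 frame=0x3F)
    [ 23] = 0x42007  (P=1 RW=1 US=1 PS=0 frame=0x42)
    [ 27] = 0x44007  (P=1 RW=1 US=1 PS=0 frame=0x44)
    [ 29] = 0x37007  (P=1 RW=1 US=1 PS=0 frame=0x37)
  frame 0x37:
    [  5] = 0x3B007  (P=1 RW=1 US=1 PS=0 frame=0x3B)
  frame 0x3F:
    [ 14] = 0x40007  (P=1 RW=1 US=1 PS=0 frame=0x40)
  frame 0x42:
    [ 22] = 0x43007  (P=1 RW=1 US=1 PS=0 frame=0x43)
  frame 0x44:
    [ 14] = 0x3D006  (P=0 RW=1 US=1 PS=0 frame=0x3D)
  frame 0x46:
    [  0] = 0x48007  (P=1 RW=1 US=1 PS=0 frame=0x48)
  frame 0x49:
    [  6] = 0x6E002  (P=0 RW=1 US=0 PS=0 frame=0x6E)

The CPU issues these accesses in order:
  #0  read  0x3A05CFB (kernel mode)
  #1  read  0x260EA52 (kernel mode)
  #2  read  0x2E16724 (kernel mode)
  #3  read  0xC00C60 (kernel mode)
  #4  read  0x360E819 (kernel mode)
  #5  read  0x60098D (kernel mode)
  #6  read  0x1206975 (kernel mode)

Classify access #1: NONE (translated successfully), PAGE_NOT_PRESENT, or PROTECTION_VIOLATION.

Trace:
#0 VA=0x3A05CFB (r,kernel):
  L0 @0x36[29] → 0x37007  P=1,RW=1,US=1,PS=0
  L1 @0x37[5] → 0x3B007  P=1,RW=1,US=1,PS=0
  ✓ 0x3BCFB  — 2 lookups
#1 VA=0x260EA52 (r,kernel):
  L0 @0x36[19] → 0x3F007  P=1,RW=1,US=1,PS=0
  L1 @0x3F[14] → 0x40007  P=1,RW=1,US=1,PS=0
  ✓ 0x40A52  — 2 lookups
#2 VA=0x2E16724 (r,kernel):
  L0 @0x36[23] → 0x42007  P=1,RW=1,US=1,PS=0
  L1 @0x42[22] → 0x43007  P=1,RW=1,US=1,PS=0
  ✓ 0x43724  — 2 lookups
#3 VA=0xC00C60 (r,kernel):
  L0 @0x36[6] → 0x4F006  P=0,RW=1,US=1,PS=0
  → PAGE_NOT_PRESENT  (1 entries read)
#4 VA=0x360E819 (r,kernel):
  L0 @0x36[27] → 0x44007  P=1,RW=1,US=1,PS=0
  L1 @0x44[14] → 0x3D006  P=0,RW=1,US=1,PS=0
  → PAGE_NOT_PRESENT  (2 entries read)
#5 VA=0x60098D (r,kernel):
  L0 @0x36[3] → 0x46007  P=1,RW=1,US=1,PS=0
  L1 @0x46[0] → 0x48007  P=1,RW=1,US=1,PS=0
  ✓ 0x4898D  — 2 lookups
#6 VA=0x1206975 (r,kernel):
  L0 @0x36[9] → 0x49007  P=1,RW=1,US=1,PS=0
  L1 @0x49[6] → 0x6E002  P=0,RW=1,US=0,PS=0
  → PAGE_NOT_PRESENT  (2 entries read)

Access #1 fault: NONE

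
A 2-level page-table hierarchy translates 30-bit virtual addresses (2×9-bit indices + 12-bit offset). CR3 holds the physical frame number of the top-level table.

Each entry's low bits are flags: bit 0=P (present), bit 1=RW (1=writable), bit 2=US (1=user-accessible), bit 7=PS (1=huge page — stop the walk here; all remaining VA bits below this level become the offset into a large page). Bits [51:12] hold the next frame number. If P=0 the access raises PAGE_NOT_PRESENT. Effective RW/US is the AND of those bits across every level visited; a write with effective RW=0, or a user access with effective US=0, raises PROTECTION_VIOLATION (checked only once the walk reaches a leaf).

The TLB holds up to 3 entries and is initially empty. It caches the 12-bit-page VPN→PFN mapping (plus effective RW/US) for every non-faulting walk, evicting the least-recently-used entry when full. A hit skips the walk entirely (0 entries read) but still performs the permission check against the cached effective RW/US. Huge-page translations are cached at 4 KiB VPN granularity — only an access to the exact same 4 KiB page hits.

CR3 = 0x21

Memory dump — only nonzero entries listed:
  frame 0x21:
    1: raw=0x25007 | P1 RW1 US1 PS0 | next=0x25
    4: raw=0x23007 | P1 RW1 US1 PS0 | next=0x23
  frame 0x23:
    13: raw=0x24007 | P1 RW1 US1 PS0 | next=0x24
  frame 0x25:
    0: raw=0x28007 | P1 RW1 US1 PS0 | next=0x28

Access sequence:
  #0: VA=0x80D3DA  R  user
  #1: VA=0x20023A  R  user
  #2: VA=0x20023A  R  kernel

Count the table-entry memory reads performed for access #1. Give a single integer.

Trace:
#0 VA=0x80D3DA (r,user):
  [0] read 0x21 idx=4: raw=0x23007 flags P=1 W=1 U=1 S=0
  [1] read 0x23 idx=13: raw=0x24007 flags P=1 W=1 U=1 S=0
  ✓ 0x243DA  — 2 lookups
#1 VA=0x20023A (r,user):
  [0] read 0x21 idx=1: raw=0x25007 flags P=1 W=1 U=1 S=0
  [1] read 0x25 idx=0: raw=0x28007 flags P=1 W=1 U=1 S=0
  ✓ 0x2823A  — 2 lookups
#2 VA=0x20023A (r,kernel):
  TLB hit vpn=0x200 → PA=0x2823A

Entries read for #1: 2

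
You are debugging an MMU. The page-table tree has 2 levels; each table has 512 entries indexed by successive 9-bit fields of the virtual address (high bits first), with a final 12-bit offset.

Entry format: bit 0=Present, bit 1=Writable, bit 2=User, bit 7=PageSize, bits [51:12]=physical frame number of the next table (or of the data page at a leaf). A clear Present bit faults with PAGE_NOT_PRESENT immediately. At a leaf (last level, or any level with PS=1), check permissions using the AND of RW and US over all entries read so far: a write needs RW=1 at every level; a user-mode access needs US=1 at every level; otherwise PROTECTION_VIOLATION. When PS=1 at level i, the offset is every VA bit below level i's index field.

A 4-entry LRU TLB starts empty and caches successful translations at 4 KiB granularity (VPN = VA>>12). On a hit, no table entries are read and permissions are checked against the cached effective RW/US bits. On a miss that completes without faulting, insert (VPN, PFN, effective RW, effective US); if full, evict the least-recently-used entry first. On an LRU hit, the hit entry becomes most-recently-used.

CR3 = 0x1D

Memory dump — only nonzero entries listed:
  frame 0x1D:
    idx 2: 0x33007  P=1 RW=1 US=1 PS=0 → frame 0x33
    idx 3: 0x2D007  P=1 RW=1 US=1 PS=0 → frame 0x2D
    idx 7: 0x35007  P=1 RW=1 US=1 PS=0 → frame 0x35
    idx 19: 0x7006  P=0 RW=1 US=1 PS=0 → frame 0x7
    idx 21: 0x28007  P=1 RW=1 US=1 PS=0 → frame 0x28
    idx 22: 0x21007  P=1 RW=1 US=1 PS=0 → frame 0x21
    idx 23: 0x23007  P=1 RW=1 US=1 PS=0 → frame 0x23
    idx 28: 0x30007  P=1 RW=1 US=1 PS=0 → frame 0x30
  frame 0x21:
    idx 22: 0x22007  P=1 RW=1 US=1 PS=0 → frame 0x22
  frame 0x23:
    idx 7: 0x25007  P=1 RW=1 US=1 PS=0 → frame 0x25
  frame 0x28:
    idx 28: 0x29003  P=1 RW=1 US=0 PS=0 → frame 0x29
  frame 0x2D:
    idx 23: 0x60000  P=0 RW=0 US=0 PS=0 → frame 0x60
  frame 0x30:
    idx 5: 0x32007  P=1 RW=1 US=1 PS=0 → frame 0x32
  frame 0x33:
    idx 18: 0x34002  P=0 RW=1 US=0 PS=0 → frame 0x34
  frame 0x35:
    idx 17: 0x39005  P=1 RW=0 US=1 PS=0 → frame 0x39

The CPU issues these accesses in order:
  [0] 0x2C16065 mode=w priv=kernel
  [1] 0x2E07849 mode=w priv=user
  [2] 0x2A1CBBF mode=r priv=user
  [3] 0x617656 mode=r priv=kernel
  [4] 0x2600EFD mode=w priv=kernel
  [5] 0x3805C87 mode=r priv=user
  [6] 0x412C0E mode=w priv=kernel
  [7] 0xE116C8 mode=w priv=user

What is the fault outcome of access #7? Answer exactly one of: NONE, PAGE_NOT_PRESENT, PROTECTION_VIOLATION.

Per-access translation:
#0 VA=0x2C16065 (w,kernel):
  L0 @0x1D[22] → 0x21007  P=1,RW=1,US=1,PS=0
  L1 @0x21[22] → 0x22007  P=1,RW=1,US=1,PS=0
  ⇒ phys 0x22065  [2 reads]
#1 VA=0x2E07849 (w,user):
  L0 @0x1D[23] → 0x23007  P=1,RW=1,US=1,PS=0
  L1 @0x23[7] → 0x25007  P=1,RW=1,US=1,PS=0
  ⇒ phys 0x25849  [2 reads]
#2 VA=0x2A1CBBF (r,user):
  L0 @0x1D[21] → 0x28007  P=1,RW=1,US=1,PS=0
  L1 @0x28[28] → 0x29003  P=1,RW=1,US=0,PS=0
  → PROTECTION_VIOLATION  (2 entries read)
#3 VA=0x617656 (r,kernel):
  L0 @0x1D[3] → 0x2D007  P=1,RW=1,US=1,PS=0
  L1 @0x2D[23] → 0x60000  P=0,RW=0,US=0,PS=0
  → PAGE_NOT_PRESENT  (2 entries read)
#4 VA=0x2600EFD (w,kernel):
  L0 @0x1D[19] → 0x7006  P=0,RW=1,US=1,PS=0
  → PAGE_NOT_PRESENT  (1 entries read)
#5 VA=0x3805C87 (r,user):
  L0 @0x1D[28] → 0x30007  P=1,RW=1,US=1,PS=0
  L1 @0x30[5] → 0x32007  P=1,RW=1,US=1,PS=0
  ⇒ phys 0x32C87  [2 reads]
#6 VA=0x412C0E (w,kernel):
  L0 @0x1D[2] → 0x33007  P=1,RW=1,US=1,PS=0
  L1 @0x33[18] → 0x34002  P=0,RW=1,US=0,PS=0
  → PAGE_NOT_PRESENT  (2 entries read)
#7 VA=0xE116C8 (w,user):
  L0 @0x1D[7] → 0x35007  P=1,RW=1,US=1,PS=0
  L1 @0x35[17] → 0x39005  P=1,RW=0,US=1,PS=0
  → PROTECTION_VIOLATION  (2 entries read)

Access #7 fault: PROTECTION_VIOLATION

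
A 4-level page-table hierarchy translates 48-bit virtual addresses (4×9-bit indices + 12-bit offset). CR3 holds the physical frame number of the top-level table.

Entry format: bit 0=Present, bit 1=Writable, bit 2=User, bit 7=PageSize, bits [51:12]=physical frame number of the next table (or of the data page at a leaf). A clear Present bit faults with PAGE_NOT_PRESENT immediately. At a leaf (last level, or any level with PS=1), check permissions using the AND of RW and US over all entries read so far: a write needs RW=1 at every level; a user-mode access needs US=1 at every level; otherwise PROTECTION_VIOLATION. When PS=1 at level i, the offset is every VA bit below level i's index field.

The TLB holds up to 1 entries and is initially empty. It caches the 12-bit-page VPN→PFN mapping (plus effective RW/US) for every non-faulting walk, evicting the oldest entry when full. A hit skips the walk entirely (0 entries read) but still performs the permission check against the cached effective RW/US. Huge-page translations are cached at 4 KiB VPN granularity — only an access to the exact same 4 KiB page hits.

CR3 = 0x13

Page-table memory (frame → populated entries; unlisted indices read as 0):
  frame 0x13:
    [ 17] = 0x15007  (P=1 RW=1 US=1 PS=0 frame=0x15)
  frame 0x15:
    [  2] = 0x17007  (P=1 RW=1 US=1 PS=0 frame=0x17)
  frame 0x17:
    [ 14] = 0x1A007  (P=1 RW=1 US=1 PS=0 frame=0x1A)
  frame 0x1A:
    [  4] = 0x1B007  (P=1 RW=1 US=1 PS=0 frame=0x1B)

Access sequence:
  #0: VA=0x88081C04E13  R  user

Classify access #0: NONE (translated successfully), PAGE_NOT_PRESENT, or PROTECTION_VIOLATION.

Trace:
#0 VA=0x88081C04E13 (r,user):
  [0] read 0x13 idx=17: raw=0x15007 flags P=1 W=1 U=1 S=0
  [1] read 0x15 idx=2: raw=0x17007 flags P=1 W=1 U=1 S=0
  [2] read 0x17 idx=14: raw=0x1A007 flags P=1 W=1 U=1 S=0
  [3] read 0x1A idx=4: raw=0x1B007 flags P=1 W=1 U=1 S=0
  ⇒ phys 0x1BE13  [4 reads]

Access #0 fault: NONE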